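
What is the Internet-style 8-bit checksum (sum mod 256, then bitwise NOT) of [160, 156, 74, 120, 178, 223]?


Sum = 911 mod 256 = 143
Complement = 112

112


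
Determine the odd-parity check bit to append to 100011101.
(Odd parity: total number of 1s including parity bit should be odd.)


Number of 1s in data: 5
Parity bit: 0

0


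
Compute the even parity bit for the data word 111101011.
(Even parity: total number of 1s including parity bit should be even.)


Number of 1s in data: 7
Parity bit: 1

1


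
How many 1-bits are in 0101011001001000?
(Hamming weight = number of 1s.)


Counting 1s in 0101011001001000

6


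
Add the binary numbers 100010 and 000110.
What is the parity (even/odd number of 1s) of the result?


100010 = 34
000110 = 6
Sum = 40 = 101000
1s count = 2

even parity (2 ones in 101000)


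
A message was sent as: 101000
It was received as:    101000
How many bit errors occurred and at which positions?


XOR: 000000

0 errors (received matches sent)


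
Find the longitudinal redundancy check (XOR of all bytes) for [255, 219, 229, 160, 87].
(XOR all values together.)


XOR chain: 255 ^ 219 ^ 229 ^ 160 ^ 87 = 54

54


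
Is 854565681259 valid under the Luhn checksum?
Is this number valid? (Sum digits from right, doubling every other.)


Luhn sum = 58
58 mod 10 = 8

Invalid (Luhn sum mod 10 = 8)


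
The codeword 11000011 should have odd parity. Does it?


Number of 1s: 4

No, parity error (4 ones)


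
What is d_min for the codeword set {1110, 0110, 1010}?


Comparing all pairs, minimum distance: 1
Can detect 0 errors, correct 0 errors

1


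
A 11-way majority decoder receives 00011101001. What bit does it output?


Ones: 5 out of 11
Threshold: 6

0 (5/11 voted 1)


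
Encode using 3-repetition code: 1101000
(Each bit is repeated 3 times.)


Each bit -> 3 copies

111111000111000000000


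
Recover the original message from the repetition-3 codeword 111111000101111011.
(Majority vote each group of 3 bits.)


Groups: 111, 111, 000, 101, 111, 011
Majority votes: 110111

110111


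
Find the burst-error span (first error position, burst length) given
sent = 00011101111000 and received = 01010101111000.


XOR: 01001000000000

Burst at position 1, length 4


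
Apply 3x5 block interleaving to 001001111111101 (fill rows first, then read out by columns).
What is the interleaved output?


Matrix:
  00100
  11111
  11101
Read columns: 011011111010011

011011111010011


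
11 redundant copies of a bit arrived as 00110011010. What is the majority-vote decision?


Ones: 5 out of 11
Threshold: 6

0 (5/11 voted 1)


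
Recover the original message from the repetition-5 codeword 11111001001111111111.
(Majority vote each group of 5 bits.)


Groups: 11111, 00100, 11111, 11111
Majority votes: 1011

1011


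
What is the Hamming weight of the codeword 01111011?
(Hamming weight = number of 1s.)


Counting 1s in 01111011

6


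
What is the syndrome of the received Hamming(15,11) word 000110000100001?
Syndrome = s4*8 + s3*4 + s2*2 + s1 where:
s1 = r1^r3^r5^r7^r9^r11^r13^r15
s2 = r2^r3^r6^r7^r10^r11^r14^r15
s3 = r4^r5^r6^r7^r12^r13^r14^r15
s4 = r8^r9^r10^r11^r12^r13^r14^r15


s1=0, s2=0, s3=1, s4=0

Syndrome = 4 (error at position 4)


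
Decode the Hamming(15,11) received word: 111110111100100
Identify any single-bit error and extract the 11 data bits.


Syndrome = 0: no error detected

Data: 11011100100 (no errors)


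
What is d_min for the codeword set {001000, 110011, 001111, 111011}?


Comparing all pairs, minimum distance: 1
Can detect 0 errors, correct 0 errors

1


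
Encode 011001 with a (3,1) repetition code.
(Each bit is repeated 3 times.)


Each bit -> 3 copies

000111111000000111


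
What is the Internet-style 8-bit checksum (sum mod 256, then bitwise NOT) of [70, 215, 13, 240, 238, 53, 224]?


Sum = 1053 mod 256 = 29
Complement = 226

226


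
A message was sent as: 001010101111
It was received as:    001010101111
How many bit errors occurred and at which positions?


XOR: 000000000000

0 errors (received matches sent)


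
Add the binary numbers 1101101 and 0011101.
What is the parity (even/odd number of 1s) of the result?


1101101 = 109
0011101 = 29
Sum = 138 = 10001010
1s count = 3

odd parity (3 ones in 10001010)


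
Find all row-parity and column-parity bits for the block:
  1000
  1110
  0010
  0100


Row parities: 1111
Column parities: 0000

Row P: 1111, Col P: 0000, Corner: 0


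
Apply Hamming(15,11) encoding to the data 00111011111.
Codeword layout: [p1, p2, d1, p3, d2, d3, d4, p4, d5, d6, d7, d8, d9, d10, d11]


Parity bits: p1=1, p2=1, p3=0, p4=0

110001101011111


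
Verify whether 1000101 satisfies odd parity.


Number of 1s: 3

Yes, parity is correct (3 ones)


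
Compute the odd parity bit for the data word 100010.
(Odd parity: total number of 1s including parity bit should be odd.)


Number of 1s in data: 2
Parity bit: 1

1


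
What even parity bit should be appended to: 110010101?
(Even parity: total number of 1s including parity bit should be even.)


Number of 1s in data: 5
Parity bit: 1

1


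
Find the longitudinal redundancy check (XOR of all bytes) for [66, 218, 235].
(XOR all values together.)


XOR chain: 66 ^ 218 ^ 235 = 115

115


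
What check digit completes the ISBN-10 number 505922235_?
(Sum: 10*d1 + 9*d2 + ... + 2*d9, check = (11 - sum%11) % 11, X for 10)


Weighted sum: 202
202 mod 11 = 4

Check digit: 7


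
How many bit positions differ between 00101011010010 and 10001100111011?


XOR: 10100111101001
Count of 1s: 8

8


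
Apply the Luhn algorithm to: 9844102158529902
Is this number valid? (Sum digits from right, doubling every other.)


Luhn sum = 68
68 mod 10 = 8

Invalid (Luhn sum mod 10 = 8)


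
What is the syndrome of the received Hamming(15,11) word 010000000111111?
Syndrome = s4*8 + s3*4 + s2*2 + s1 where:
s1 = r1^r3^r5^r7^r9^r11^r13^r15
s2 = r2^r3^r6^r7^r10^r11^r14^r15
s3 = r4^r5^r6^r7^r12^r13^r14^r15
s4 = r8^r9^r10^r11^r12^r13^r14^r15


s1=1, s2=1, s3=0, s4=0

Syndrome = 3 (error at position 3)


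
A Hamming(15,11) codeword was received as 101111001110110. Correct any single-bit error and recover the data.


Syndrome = 14: error at position 14

Data: 11101110100 (corrected bit 14)


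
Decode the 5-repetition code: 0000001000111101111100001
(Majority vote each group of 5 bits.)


Groups: 00000, 01000, 11110, 11111, 00001
Majority votes: 00110

00110


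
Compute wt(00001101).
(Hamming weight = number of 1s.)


Counting 1s in 00001101

3


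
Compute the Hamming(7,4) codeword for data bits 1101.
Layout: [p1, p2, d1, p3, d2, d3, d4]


Parity bits: p1=1, p2=0, p3=0

1010101


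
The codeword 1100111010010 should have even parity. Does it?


Number of 1s: 7

No, parity error (7 ones)


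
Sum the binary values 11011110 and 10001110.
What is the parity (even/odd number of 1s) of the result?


11011110 = 222
10001110 = 142
Sum = 364 = 101101100
1s count = 5

odd parity (5 ones in 101101100)


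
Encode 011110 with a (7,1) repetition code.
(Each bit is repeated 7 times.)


Each bit -> 7 copies

000000011111111111111111111111111110000000


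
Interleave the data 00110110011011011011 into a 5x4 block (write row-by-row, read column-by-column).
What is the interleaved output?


Matrix:
  0011
  0110
  0110
  1101
  1011
Read columns: 00011011101110110011

00011011101110110011


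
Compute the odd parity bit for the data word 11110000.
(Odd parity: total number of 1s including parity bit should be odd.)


Number of 1s in data: 4
Parity bit: 1

1


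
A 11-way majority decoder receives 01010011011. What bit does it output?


Ones: 6 out of 11
Threshold: 6

1 (6/11 voted 1)


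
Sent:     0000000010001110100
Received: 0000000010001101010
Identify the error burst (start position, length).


XOR: 0000000000000011110

Burst at position 14, length 4


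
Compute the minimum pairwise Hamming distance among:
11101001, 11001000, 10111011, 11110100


Comparing all pairs, minimum distance: 2
Can detect 1 errors, correct 0 errors

2


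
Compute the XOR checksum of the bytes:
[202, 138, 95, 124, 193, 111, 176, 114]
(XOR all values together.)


XOR chain: 202 ^ 138 ^ 95 ^ 124 ^ 193 ^ 111 ^ 176 ^ 114 = 15

15


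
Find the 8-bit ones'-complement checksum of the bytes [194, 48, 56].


Sum = 298 mod 256 = 42
Complement = 213

213


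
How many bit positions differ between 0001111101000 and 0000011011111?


XOR: 0001100110111
Count of 1s: 7

7


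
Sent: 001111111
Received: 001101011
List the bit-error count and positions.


XOR: 000010100

2 error(s) at position(s): 4, 6


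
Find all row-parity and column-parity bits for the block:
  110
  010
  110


Row parities: 010
Column parities: 010

Row P: 010, Col P: 010, Corner: 1


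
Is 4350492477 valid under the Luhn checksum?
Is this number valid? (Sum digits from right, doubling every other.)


Luhn sum = 49
49 mod 10 = 9

Invalid (Luhn sum mod 10 = 9)


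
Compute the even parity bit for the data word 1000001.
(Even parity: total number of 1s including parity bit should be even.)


Number of 1s in data: 2
Parity bit: 0

0


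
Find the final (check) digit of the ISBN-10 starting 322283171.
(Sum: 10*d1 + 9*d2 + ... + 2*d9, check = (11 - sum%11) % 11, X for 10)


Weighted sum: 168
168 mod 11 = 3

Check digit: 8


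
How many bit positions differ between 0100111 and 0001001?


XOR: 0101110
Count of 1s: 4

4


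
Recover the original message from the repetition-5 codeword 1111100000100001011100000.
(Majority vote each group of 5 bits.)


Groups: 11111, 00000, 10000, 10111, 00000
Majority votes: 10010

10010


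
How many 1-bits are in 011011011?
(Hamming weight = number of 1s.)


Counting 1s in 011011011

6


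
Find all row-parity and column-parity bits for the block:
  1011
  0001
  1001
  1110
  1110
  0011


Row parities: 110110
Column parities: 0000

Row P: 110110, Col P: 0000, Corner: 0


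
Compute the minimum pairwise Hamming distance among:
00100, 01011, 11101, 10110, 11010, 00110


Comparing all pairs, minimum distance: 1
Can detect 0 errors, correct 0 errors

1


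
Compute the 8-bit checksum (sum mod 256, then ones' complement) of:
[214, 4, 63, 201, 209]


Sum = 691 mod 256 = 179
Complement = 76

76


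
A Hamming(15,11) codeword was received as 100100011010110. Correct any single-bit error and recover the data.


Syndrome = 12: error at position 12

Data: 00001011110 (corrected bit 12)


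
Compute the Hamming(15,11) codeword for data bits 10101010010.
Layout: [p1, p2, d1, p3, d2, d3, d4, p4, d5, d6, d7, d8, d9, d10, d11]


Parity bits: p1=1, p2=0, p3=0, p4=1

101001011010010


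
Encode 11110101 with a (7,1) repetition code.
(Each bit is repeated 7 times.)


Each bit -> 7 copies

11111111111111111111111111110000000111111100000001111111


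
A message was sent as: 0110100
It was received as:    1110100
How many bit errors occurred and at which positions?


XOR: 1000000

1 error(s) at position(s): 0


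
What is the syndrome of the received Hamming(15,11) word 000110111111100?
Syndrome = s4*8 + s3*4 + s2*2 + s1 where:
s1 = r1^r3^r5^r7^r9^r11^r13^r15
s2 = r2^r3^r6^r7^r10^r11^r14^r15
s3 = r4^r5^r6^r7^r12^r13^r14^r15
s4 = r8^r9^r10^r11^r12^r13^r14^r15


s1=1, s2=1, s3=1, s4=0

Syndrome = 7 (error at position 7)


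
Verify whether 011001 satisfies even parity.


Number of 1s: 3

No, parity error (3 ones)


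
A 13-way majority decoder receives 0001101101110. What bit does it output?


Ones: 7 out of 13
Threshold: 7

1 (7/13 voted 1)


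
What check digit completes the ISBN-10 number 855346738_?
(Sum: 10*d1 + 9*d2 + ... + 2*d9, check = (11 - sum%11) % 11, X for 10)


Weighted sum: 293
293 mod 11 = 7

Check digit: 4


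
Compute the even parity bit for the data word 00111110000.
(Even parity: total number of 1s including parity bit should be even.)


Number of 1s in data: 5
Parity bit: 1

1


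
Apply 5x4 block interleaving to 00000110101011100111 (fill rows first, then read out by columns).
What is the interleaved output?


Matrix:
  0000
  0110
  1010
  1110
  0111
Read columns: 00110010110111100001

00110010110111100001


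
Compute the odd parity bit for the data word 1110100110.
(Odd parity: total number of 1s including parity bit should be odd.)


Number of 1s in data: 6
Parity bit: 1

1


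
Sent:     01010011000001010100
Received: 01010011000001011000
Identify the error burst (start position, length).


XOR: 00000000000000001100

Burst at position 16, length 2


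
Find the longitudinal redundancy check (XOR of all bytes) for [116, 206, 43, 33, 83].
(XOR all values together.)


XOR chain: 116 ^ 206 ^ 43 ^ 33 ^ 83 = 227

227


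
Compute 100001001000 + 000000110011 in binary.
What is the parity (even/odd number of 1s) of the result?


100001001000 = 2120
000000110011 = 51
Sum = 2171 = 100001111011
1s count = 7

odd parity (7 ones in 100001111011)


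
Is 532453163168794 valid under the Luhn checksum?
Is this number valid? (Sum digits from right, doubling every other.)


Luhn sum = 74
74 mod 10 = 4

Invalid (Luhn sum mod 10 = 4)


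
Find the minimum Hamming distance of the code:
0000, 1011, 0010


Comparing all pairs, minimum distance: 1
Can detect 0 errors, correct 0 errors

1


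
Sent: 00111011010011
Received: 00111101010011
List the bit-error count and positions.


XOR: 00000110000000

2 error(s) at position(s): 5, 6


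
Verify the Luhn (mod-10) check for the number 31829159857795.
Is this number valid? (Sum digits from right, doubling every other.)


Luhn sum = 74
74 mod 10 = 4

Invalid (Luhn sum mod 10 = 4)


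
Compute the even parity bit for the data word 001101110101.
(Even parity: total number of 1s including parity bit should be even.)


Number of 1s in data: 7
Parity bit: 1

1


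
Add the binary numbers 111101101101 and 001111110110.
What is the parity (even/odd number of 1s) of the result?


111101101101 = 3949
001111110110 = 1014
Sum = 4963 = 1001101100011
1s count = 7

odd parity (7 ones in 1001101100011)


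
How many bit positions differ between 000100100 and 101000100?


XOR: 101100000
Count of 1s: 3

3


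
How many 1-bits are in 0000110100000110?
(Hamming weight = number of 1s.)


Counting 1s in 0000110100000110

5


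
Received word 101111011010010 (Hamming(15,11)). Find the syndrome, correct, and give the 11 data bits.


Syndrome = 1: error at position 1

Data: 11101010010 (corrected bit 1)


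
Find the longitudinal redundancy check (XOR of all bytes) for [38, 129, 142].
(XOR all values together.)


XOR chain: 38 ^ 129 ^ 142 = 41

41


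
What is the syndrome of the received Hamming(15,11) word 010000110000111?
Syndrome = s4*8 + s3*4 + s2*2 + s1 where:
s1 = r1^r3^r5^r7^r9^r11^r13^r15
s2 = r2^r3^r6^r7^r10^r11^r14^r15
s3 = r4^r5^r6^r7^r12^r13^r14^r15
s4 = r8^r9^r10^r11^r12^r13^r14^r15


s1=1, s2=0, s3=0, s4=0

Syndrome = 1 (error at position 1)


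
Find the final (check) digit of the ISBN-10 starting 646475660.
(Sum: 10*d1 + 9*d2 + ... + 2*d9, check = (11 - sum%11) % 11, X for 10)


Weighted sum: 281
281 mod 11 = 6

Check digit: 5


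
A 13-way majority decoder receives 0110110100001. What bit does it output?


Ones: 6 out of 13
Threshold: 7

0 (6/13 voted 1)


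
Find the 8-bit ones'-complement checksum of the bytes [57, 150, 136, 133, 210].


Sum = 686 mod 256 = 174
Complement = 81

81


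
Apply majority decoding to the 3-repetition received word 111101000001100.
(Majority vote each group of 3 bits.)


Groups: 111, 101, 000, 001, 100
Majority votes: 11000

11000


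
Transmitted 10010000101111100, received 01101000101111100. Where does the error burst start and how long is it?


XOR: 11111000000000000

Burst at position 0, length 5


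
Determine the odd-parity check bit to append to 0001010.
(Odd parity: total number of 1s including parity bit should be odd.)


Number of 1s in data: 2
Parity bit: 1

1


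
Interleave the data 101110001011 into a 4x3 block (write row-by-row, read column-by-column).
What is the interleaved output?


Matrix:
  101
  110
  001
  011
Read columns: 110001011011

110001011011


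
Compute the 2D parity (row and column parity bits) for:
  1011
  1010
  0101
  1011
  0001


Row parities: 10011
Column parities: 1110

Row P: 10011, Col P: 1110, Corner: 1


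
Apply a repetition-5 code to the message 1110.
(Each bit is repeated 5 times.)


Each bit -> 5 copies

11111111111111100000


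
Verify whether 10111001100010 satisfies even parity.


Number of 1s: 7

No, parity error (7 ones)


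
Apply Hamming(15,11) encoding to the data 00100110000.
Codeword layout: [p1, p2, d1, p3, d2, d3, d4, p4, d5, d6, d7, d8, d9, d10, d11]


Parity bits: p1=1, p2=1, p3=1, p4=0

110101000110000


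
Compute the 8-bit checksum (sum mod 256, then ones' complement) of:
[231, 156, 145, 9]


Sum = 541 mod 256 = 29
Complement = 226

226


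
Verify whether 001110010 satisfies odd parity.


Number of 1s: 4

No, parity error (4 ones)


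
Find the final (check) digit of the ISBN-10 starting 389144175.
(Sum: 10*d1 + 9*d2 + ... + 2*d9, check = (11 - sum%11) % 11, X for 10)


Weighted sum: 260
260 mod 11 = 7

Check digit: 4


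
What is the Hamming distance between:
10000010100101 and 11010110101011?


XOR: 01010100001110
Count of 1s: 6

6


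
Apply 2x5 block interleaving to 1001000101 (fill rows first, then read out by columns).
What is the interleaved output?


Matrix:
  10010
  00101
Read columns: 1000011001

1000011001


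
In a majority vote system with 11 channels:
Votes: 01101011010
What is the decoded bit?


Ones: 6 out of 11
Threshold: 6

1 (6/11 voted 1)


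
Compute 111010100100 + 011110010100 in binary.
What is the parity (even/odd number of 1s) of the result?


111010100100 = 3748
011110010100 = 1940
Sum = 5688 = 1011000111000
1s count = 6

even parity (6 ones in 1011000111000)


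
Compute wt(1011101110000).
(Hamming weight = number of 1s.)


Counting 1s in 1011101110000

7


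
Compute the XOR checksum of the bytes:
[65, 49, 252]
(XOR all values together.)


XOR chain: 65 ^ 49 ^ 252 = 140

140


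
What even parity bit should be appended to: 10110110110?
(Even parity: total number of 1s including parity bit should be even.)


Number of 1s in data: 7
Parity bit: 1

1


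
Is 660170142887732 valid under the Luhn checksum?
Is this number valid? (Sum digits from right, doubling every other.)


Luhn sum = 64
64 mod 10 = 4

Invalid (Luhn sum mod 10 = 4)


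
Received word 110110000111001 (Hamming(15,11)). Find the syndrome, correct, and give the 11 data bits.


Syndrome = 0: no error detected

Data: 01000111001 (no errors)


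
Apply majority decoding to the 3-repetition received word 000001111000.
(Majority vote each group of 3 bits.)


Groups: 000, 001, 111, 000
Majority votes: 0010

0010


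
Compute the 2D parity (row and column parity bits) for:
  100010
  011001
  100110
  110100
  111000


Row parities: 01111
Column parities: 010001

Row P: 01111, Col P: 010001, Corner: 0


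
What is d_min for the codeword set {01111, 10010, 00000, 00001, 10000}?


Comparing all pairs, minimum distance: 1
Can detect 0 errors, correct 0 errors

1


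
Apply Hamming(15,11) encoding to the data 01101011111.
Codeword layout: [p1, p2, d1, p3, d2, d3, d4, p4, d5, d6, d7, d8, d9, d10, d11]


Parity bits: p1=1, p2=0, p3=0, p4=0

100011001011111


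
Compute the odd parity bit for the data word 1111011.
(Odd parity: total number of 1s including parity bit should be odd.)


Number of 1s in data: 6
Parity bit: 1

1


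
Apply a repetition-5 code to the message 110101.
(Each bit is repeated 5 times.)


Each bit -> 5 copies

111111111100000111110000011111


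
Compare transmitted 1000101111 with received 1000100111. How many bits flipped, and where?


XOR: 0000001000

1 error(s) at position(s): 6


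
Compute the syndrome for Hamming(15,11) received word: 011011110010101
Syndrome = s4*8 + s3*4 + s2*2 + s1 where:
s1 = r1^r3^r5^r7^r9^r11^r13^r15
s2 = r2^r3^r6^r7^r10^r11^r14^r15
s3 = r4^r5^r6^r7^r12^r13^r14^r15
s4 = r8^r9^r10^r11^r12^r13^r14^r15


s1=0, s2=0, s3=1, s4=0

Syndrome = 4 (error at position 4)


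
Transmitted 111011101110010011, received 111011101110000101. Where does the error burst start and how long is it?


XOR: 000000000000010110

Burst at position 13, length 4


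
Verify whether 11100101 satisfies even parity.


Number of 1s: 5

No, parity error (5 ones)


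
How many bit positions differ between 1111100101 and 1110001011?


XOR: 0001101110
Count of 1s: 5

5


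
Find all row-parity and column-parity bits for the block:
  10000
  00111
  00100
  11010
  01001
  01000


Row parities: 111101
Column parities: 01000

Row P: 111101, Col P: 01000, Corner: 1


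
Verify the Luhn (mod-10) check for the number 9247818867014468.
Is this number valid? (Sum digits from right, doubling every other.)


Luhn sum = 83
83 mod 10 = 3

Invalid (Luhn sum mod 10 = 3)


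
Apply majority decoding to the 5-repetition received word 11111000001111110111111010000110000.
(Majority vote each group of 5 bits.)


Groups: 11111, 00000, 11111, 10111, 11101, 00001, 10000
Majority votes: 1011100

1011100


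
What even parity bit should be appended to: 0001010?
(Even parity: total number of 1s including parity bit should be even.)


Number of 1s in data: 2
Parity bit: 0

0


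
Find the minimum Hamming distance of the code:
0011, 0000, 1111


Comparing all pairs, minimum distance: 2
Can detect 1 errors, correct 0 errors

2


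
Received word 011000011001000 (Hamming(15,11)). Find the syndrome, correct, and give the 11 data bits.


Syndrome = 12: error at position 12

Data: 10001000000 (corrected bit 12)


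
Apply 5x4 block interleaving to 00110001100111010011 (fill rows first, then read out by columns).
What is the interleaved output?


Matrix:
  0011
  0001
  1001
  1101
  0011
Read columns: 00110000101000111111

00110000101000111111


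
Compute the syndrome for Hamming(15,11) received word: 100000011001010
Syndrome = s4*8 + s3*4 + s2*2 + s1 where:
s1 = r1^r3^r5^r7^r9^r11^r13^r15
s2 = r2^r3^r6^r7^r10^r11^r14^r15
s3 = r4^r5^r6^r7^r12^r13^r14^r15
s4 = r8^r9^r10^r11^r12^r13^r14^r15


s1=0, s2=1, s3=0, s4=0

Syndrome = 2 (error at position 2)


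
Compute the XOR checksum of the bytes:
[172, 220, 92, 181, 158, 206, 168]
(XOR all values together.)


XOR chain: 172 ^ 220 ^ 92 ^ 181 ^ 158 ^ 206 ^ 168 = 97

97


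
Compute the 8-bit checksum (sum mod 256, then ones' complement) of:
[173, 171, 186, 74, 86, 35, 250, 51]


Sum = 1026 mod 256 = 2
Complement = 253

253


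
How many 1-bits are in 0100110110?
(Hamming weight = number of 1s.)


Counting 1s in 0100110110

5


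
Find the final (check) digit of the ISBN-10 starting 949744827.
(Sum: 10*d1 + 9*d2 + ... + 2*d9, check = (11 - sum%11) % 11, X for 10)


Weighted sum: 343
343 mod 11 = 2

Check digit: 9


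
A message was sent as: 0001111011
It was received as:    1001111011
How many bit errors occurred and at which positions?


XOR: 1000000000

1 error(s) at position(s): 0


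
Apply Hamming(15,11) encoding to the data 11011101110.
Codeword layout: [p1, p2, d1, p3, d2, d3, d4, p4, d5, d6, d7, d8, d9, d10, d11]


Parity bits: p1=1, p2=0, p3=1, p4=1

101110111101110


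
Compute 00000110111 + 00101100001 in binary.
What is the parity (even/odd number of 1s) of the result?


00000110111 = 55
00101100001 = 353
Sum = 408 = 110011000
1s count = 4

even parity (4 ones in 110011000)


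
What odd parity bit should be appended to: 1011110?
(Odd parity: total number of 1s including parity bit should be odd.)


Number of 1s in data: 5
Parity bit: 0

0


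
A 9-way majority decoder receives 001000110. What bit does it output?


Ones: 3 out of 9
Threshold: 5

0 (3/9 voted 1)


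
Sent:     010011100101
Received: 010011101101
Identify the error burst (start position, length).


XOR: 000000001000

Burst at position 8, length 1


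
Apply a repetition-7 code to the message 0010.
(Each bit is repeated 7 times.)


Each bit -> 7 copies

0000000000000011111110000000


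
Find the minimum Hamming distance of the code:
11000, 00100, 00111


Comparing all pairs, minimum distance: 2
Can detect 1 errors, correct 0 errors

2


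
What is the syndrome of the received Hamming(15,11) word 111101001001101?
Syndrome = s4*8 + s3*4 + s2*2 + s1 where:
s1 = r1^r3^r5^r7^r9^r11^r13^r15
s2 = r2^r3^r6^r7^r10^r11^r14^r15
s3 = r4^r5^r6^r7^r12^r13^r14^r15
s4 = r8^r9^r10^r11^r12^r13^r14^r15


s1=1, s2=0, s3=1, s4=0

Syndrome = 5 (error at position 5)


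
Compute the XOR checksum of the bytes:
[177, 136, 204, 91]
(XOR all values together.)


XOR chain: 177 ^ 136 ^ 204 ^ 91 = 174

174


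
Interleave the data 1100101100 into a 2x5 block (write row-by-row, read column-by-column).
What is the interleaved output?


Matrix:
  11001
  01100
Read columns: 1011010010

1011010010


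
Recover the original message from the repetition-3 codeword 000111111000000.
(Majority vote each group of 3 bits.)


Groups: 000, 111, 111, 000, 000
Majority votes: 01100

01100


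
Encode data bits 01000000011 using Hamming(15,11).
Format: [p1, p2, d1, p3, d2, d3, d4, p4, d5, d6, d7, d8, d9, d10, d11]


Parity bits: p1=0, p2=0, p3=1, p4=0

000110000000011


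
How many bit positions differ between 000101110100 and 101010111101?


XOR: 101111001001
Count of 1s: 7

7


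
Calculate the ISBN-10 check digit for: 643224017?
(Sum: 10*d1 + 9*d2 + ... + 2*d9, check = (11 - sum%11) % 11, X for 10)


Weighted sum: 183
183 mod 11 = 7

Check digit: 4


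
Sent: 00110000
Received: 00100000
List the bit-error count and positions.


XOR: 00010000

1 error(s) at position(s): 3


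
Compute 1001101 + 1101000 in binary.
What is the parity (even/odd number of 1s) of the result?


1001101 = 77
1101000 = 104
Sum = 181 = 10110101
1s count = 5

odd parity (5 ones in 10110101)


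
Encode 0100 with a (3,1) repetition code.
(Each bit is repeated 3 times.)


Each bit -> 3 copies

000111000000


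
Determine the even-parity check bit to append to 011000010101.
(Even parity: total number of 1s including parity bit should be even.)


Number of 1s in data: 5
Parity bit: 1

1


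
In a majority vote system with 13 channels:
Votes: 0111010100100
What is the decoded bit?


Ones: 6 out of 13
Threshold: 7

0 (6/13 voted 1)


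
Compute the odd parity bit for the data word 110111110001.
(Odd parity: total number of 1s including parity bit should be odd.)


Number of 1s in data: 8
Parity bit: 1

1


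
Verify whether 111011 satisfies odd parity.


Number of 1s: 5

Yes, parity is correct (5 ones)


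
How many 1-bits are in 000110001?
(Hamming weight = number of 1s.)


Counting 1s in 000110001

3


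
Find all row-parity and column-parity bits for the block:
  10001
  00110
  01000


Row parities: 001
Column parities: 11111

Row P: 001, Col P: 11111, Corner: 1


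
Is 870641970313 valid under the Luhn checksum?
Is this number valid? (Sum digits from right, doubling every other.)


Luhn sum = 53
53 mod 10 = 3

Invalid (Luhn sum mod 10 = 3)


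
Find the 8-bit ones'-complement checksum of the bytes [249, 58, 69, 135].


Sum = 511 mod 256 = 255
Complement = 0

0


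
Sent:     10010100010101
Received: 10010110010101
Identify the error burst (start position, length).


XOR: 00000010000000

Burst at position 6, length 1


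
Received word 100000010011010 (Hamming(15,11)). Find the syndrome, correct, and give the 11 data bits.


Syndrome = 0: no error detected

Data: 00000011010 (no errors)


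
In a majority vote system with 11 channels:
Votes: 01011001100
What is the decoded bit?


Ones: 5 out of 11
Threshold: 6

0 (5/11 voted 1)


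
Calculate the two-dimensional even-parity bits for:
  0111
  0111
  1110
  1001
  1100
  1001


Row parities: 111000
Column parities: 0010

Row P: 111000, Col P: 0010, Corner: 1


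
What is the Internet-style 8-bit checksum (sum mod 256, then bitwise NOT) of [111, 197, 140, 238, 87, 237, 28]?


Sum = 1038 mod 256 = 14
Complement = 241

241


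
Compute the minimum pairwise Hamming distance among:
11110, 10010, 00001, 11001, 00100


Comparing all pairs, minimum distance: 2
Can detect 1 errors, correct 0 errors

2


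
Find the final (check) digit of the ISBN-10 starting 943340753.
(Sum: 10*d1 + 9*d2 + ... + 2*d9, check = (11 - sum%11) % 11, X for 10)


Weighted sum: 244
244 mod 11 = 2

Check digit: 9


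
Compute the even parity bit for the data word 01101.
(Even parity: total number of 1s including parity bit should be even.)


Number of 1s in data: 3
Parity bit: 1

1


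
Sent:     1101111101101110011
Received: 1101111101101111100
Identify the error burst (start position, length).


XOR: 0000000000000001111

Burst at position 15, length 4


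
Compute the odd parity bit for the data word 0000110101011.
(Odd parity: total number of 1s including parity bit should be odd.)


Number of 1s in data: 6
Parity bit: 1

1


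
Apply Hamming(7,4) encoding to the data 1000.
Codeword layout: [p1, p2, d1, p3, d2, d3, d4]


Parity bits: p1=1, p2=1, p3=0

1110000


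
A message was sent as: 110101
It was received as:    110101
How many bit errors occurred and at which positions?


XOR: 000000

0 errors (received matches sent)


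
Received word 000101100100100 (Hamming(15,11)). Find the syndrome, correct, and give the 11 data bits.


Syndrome = 2: error at position 2

Data: 00110100100 (corrected bit 2)


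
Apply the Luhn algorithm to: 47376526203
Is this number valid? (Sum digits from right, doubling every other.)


Luhn sum = 34
34 mod 10 = 4

Invalid (Luhn sum mod 10 = 4)


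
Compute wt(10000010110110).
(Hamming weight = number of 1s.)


Counting 1s in 10000010110110

6


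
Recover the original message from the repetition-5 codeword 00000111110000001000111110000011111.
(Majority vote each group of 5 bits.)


Groups: 00000, 11111, 00000, 01000, 11111, 00000, 11111
Majority votes: 0100101

0100101


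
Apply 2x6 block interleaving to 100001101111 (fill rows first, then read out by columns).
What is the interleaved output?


Matrix:
  100001
  101111
Read columns: 110001010111

110001010111


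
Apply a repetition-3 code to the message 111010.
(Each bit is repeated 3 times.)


Each bit -> 3 copies

111111111000111000


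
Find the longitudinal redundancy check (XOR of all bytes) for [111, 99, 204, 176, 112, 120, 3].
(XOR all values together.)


XOR chain: 111 ^ 99 ^ 204 ^ 176 ^ 112 ^ 120 ^ 3 = 123

123


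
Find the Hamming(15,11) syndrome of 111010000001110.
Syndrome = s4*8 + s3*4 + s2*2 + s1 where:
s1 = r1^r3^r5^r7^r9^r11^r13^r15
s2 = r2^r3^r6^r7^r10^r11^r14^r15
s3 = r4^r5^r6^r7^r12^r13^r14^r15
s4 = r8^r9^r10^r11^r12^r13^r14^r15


s1=0, s2=1, s3=0, s4=1

Syndrome = 10 (error at position 10)


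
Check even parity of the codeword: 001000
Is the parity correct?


Number of 1s: 1

No, parity error (1 ones)


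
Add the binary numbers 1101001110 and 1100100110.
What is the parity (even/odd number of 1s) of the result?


1101001110 = 846
1100100110 = 806
Sum = 1652 = 11001110100
1s count = 6

even parity (6 ones in 11001110100)


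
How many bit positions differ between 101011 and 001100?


XOR: 100111
Count of 1s: 4

4


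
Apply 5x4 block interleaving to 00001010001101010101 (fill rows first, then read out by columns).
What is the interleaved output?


Matrix:
  0000
  1010
  0011
  0101
  0101
Read columns: 01000000110110000111

01000000110110000111


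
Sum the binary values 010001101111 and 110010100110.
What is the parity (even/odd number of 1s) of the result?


010001101111 = 1135
110010100110 = 3238
Sum = 4373 = 1000100010101
1s count = 5

odd parity (5 ones in 1000100010101)


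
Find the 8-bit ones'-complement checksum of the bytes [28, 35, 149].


Sum = 212 mod 256 = 212
Complement = 43

43


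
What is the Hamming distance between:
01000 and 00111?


XOR: 01111
Count of 1s: 4

4


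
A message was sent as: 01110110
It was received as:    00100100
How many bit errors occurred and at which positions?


XOR: 01010010

3 error(s) at position(s): 1, 3, 6


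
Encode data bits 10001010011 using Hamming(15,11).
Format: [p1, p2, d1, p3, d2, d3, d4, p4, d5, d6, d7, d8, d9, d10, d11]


Parity bits: p1=0, p2=0, p3=0, p4=0

001000001010011


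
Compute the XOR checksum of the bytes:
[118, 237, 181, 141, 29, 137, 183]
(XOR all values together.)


XOR chain: 118 ^ 237 ^ 181 ^ 141 ^ 29 ^ 137 ^ 183 = 128

128


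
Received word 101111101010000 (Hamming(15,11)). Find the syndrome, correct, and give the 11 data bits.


Syndrome = 0: no error detected

Data: 11111010000 (no errors)


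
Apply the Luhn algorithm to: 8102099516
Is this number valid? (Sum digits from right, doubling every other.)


Luhn sum = 41
41 mod 10 = 1

Invalid (Luhn sum mod 10 = 1)


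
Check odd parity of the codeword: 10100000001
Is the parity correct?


Number of 1s: 3

Yes, parity is correct (3 ones)


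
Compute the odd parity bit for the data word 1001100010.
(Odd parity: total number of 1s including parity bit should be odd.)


Number of 1s in data: 4
Parity bit: 1

1


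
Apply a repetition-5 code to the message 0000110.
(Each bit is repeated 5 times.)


Each bit -> 5 copies

00000000000000000000111111111100000


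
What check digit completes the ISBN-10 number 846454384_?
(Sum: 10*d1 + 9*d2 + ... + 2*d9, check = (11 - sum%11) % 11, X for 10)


Weighted sum: 286
286 mod 11 = 0

Check digit: 0


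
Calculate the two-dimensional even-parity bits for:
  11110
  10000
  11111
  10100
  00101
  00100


Row parities: 011001
Column parities: 00100

Row P: 011001, Col P: 00100, Corner: 1


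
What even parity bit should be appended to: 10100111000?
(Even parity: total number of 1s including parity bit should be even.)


Number of 1s in data: 5
Parity bit: 1

1


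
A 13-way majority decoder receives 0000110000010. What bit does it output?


Ones: 3 out of 13
Threshold: 7

0 (3/13 voted 1)


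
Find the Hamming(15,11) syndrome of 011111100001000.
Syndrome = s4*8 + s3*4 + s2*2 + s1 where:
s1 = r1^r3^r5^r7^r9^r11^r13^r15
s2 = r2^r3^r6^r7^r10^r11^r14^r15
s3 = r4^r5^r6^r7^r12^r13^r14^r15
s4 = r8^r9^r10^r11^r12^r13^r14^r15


s1=1, s2=0, s3=1, s4=1

Syndrome = 13 (error at position 13)


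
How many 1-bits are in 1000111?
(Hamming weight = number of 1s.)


Counting 1s in 1000111

4


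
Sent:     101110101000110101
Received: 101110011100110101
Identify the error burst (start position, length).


XOR: 000000110100000000

Burst at position 6, length 4


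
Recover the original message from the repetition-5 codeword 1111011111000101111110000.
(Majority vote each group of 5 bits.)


Groups: 11110, 11111, 00010, 11111, 10000
Majority votes: 11010

11010


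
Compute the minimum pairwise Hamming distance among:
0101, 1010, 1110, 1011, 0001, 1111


Comparing all pairs, minimum distance: 1
Can detect 0 errors, correct 0 errors

1


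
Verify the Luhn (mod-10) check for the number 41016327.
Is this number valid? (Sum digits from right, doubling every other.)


Luhn sum = 27
27 mod 10 = 7

Invalid (Luhn sum mod 10 = 7)


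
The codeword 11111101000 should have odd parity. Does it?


Number of 1s: 7

Yes, parity is correct (7 ones)


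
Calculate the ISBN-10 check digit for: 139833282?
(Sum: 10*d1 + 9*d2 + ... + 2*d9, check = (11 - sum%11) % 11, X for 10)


Weighted sum: 234
234 mod 11 = 3

Check digit: 8


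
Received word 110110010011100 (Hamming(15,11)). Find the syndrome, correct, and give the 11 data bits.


Syndrome = 0: no error detected

Data: 01000011100 (no errors)


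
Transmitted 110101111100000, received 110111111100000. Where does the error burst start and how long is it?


XOR: 000010000000000

Burst at position 4, length 1


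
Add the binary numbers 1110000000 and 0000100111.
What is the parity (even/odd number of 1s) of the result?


1110000000 = 896
0000100111 = 39
Sum = 935 = 1110100111
1s count = 7

odd parity (7 ones in 1110100111)


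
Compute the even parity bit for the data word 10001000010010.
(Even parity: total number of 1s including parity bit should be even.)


Number of 1s in data: 4
Parity bit: 0

0


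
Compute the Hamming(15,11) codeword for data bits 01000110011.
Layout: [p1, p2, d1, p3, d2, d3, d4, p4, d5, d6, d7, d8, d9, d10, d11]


Parity bits: p1=1, p2=0, p3=1, p4=0

100110000110011


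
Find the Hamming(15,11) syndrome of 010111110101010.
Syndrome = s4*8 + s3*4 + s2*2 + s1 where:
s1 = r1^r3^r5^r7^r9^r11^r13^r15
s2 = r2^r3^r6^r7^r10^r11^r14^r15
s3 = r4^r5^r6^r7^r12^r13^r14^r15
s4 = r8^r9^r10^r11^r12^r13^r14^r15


s1=0, s2=1, s3=0, s4=0

Syndrome = 2 (error at position 2)


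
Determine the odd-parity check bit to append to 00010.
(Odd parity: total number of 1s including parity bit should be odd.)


Number of 1s in data: 1
Parity bit: 0

0


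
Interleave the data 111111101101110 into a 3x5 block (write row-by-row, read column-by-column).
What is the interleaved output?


Matrix:
  11111
  11011
  01110
Read columns: 110111101111110

110111101111110


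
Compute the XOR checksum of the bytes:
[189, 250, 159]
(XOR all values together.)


XOR chain: 189 ^ 250 ^ 159 = 216

216


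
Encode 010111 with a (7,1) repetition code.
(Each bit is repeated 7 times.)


Each bit -> 7 copies

000000011111110000000111111111111111111111


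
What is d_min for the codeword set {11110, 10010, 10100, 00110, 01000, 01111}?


Comparing all pairs, minimum distance: 2
Can detect 1 errors, correct 0 errors

2


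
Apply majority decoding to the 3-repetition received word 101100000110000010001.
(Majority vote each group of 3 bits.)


Groups: 101, 100, 000, 110, 000, 010, 001
Majority votes: 1001000

1001000


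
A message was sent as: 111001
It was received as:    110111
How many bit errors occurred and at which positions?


XOR: 001110

3 error(s) at position(s): 2, 3, 4


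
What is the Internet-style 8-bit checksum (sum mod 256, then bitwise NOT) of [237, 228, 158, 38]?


Sum = 661 mod 256 = 149
Complement = 106

106


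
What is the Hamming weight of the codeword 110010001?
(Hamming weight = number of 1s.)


Counting 1s in 110010001

4


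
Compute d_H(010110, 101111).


XOR: 111001
Count of 1s: 4

4


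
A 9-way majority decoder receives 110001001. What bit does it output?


Ones: 4 out of 9
Threshold: 5

0 (4/9 voted 1)


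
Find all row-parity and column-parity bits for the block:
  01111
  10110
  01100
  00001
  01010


Row parities: 01010
Column parities: 11110

Row P: 01010, Col P: 11110, Corner: 0


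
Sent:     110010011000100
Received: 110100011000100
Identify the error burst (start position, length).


XOR: 000110000000000

Burst at position 3, length 2


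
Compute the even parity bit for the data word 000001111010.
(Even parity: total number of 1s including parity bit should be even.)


Number of 1s in data: 5
Parity bit: 1

1
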